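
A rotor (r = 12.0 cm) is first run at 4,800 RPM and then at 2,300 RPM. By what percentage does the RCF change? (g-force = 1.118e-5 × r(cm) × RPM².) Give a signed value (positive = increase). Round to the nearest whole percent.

RCF ∝ N², so the ratio is (2300/4800)² = (0.479167)² = 0.2296.
Change = 0.2296 − 1 = -0.7704 → -77.0%.

-77%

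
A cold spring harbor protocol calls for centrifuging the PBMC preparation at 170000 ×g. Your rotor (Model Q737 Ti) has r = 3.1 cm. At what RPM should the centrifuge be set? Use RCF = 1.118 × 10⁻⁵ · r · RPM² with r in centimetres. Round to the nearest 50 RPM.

N ≈ 70050 RPM

170,000 = 1.118 × 10⁻⁵ × 3.1 × N²
N² = 170,000 / (3.4658 × 10⁻⁵) = 4,905,072,422
N ≈ √4,905,072,422 ≈ 70,036.2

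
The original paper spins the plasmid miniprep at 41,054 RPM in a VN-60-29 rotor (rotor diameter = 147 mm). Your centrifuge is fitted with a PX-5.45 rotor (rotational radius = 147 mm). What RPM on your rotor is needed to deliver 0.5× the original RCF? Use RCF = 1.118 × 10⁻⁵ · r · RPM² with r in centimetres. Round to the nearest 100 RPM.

Original rotor: r = 147 mm / 2 = 73.5 mm = 7.35 cm
RCF_original = 1.118 × 10⁻⁵ × 7.35 × (41054)² = 1.118 × 10⁻⁵ × 7.35 × 1,685,430,916 ≈ 138,496.9 × g
Target RCF = 0.5 × 138,496.9 ≈ 69,248.4 × g
Your rotor: r = 147 mm = 14.7 cm
69,248.4 = 1.118 × 10⁻⁵ × 14.7 × N²
N² = 69,248.4 / (16.4346 × 10⁻⁵) = 421,357,380
N ≈ √421,357,380 ≈ 20,527.0

20500 RPM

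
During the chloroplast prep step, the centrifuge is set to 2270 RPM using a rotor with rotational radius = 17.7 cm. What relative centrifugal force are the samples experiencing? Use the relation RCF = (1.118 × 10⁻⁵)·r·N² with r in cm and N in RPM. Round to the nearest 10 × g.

RCF = 1.118 × 10⁻⁵ × 17.7 × (2270)² = 1.118 × 10⁻⁵ × 17.7 × 5,152,900 ≈ 1,019.7 × g

≈ 1020 × g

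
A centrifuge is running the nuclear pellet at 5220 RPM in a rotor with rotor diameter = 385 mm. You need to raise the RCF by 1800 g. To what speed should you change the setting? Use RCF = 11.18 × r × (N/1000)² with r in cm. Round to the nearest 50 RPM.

5950 RPM

r = 385 mm / 2 = 192.5 mm = 19.25 cm
Current RCF = 11.18 × 19.25 × (5.22)² = 11.18 × 19.25 × 27.2484 ≈ 5,864.3 × g
Target RCF = 5,864.3 + 1,800 = 7,664.3 × g
(N/1000)² = 7,664.3 / 215.215 = 35.61229
N = 1000 × √35.61229 ≈ 5,967.6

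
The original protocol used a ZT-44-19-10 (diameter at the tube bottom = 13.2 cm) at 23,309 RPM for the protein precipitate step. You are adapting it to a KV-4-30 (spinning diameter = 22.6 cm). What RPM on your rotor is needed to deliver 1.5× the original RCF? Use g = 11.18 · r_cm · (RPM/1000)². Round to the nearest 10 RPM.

21820 RPM

Original rotor: r = 13.2 / 2 = 6.6 cm
RCF = 11.18 × r × (N/1000)²
RCF_original = 11.18 × 6.6 × (23.309)² = 11.18 × 6.6 × 543.309481 ≈ 40,089.7 × g
Target RCF = 1.5 × 40,089.7 ≈ 60,134.5 × g
Your rotor: r = 22.6 / 2 = 11.3 cm
60,134.5 = 11.18 × 11.3 × (N/1000)²
(N/1000)² = 60,134.5 / 126.334 = 475.9962
N = 1000 × √475.9962 ≈ 21,817.3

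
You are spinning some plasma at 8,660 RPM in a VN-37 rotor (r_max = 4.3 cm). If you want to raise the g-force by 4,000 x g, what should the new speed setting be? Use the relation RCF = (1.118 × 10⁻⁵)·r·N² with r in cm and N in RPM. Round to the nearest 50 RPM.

Current RCF = 1.118 × 10⁻⁵ × 4.3 × (8660)² = 1.118 × 10⁻⁵ × 4.3 × 74,995,600 ≈ 3,605.3 × g
Target RCF = 3,605.3 + 4,000 = 7,605.3 × g
N² = 7,605.3 / (4.8074 × 10⁻⁵) = 158,199,859
N ≈ √158,199,859 ≈ 12,577.8

N₂ ≈ 12600 RPM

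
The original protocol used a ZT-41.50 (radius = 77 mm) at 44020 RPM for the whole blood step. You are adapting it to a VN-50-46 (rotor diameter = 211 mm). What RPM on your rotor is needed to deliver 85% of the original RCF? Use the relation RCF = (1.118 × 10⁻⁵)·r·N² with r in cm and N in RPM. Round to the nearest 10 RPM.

Original rotor: r = 77 mm = 7.7 cm
RCF = 1.118 × 10⁻⁵ × r × N²
RCF_original = 1.118 × 10⁻⁵ × 7.7 × (44020)² = 1.118 × 10⁻⁵ × 7.7 × 1,937,760,400 ≈ 166,814 × g
Target RCF = 0.85 × 166,814 ≈ 141,791.9 × g
Your rotor: r = 211 mm / 2 = 105.5 mm = 10.55 cm
141,791.9 = 1.118 × 10⁻⁵ × 10.55 × N²
N² = 141,791.9 / (11.7949 × 10⁻⁵) = 1,202,145,843
N ≈ √1,202,145,843 ≈ 34,672.0

≈ 34670 RPM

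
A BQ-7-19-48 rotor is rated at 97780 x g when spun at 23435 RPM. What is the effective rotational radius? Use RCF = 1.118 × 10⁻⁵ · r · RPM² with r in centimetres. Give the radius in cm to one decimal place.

RCF = 1.118 × 10⁻⁵ × r × N²
97780 = 1.118 × 10⁻⁵ × r × (23435)²
r = 97780 / (1.118 × 10⁻⁵ × 549,199,225) = 97780 / 6140.047 ≈ 15.925 cm

15.9 cm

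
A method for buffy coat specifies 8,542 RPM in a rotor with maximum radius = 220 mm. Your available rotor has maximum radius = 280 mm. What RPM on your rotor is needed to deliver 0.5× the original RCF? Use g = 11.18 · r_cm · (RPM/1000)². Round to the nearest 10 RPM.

5350 RPM

Original rotor: r = 220 mm = 22.0 cm
RCF = 11.18 × r × (N/1000)²
RCF_original = 11.18 × 22 × (8.542)² = 11.18 × 22 × 72.965764 ≈ 17,946.7 × g
Target RCF = 0.5 × 17,946.7 ≈ 8,973.4 × g
Your rotor: r = 280 mm = 28.0 cm
8,973.4 = 11.18 × 28 × (N/1000)²
(N/1000)² = 8,973.4 / 313.04 = 28.66535
N = 1000 × √28.66535 ≈ 5,354.0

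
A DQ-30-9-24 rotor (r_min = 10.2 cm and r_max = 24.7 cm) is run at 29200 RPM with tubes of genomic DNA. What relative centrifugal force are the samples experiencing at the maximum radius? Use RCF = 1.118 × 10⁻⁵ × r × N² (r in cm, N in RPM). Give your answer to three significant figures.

Use r_max = 24.7 cm.
RCF = 1.118 × 10⁻⁵ × 24.7 × (29200)² = 1.118 × 10⁻⁵ × 24.7 × 852,640,000 ≈ 235,453.1 × g

235000 ×g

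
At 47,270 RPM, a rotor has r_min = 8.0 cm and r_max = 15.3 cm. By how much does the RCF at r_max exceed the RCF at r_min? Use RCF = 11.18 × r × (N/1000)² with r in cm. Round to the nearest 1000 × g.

≈ 182000 x g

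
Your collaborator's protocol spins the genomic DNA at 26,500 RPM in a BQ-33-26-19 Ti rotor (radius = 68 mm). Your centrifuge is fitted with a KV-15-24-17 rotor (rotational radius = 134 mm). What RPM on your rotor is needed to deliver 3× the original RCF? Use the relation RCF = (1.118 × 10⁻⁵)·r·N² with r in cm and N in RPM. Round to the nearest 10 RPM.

≈ 32700 RPM

Original rotor: r = 68 mm = 6.8 cm
RCF = 1.118 × 10⁻⁵ × r × N²
RCF_original = 1.118 × 10⁻⁵ × 6.8 × (26500)² = 1.118 × 10⁻⁵ × 6.8 × 702,250,000 ≈ 53,387.9 × g
Target RCF = 3 × 53,387.9 ≈ 160,163.7 × g
Your rotor: r = 134 mm = 13.4 cm
160,163.7 = 1.118 × 10⁻⁵ × 13.4 × N²
N² = 160,163.7 / (14.9812 × 10⁻⁵) = 1,069,097,936
N ≈ √1,069,097,936 ≈ 32,697.1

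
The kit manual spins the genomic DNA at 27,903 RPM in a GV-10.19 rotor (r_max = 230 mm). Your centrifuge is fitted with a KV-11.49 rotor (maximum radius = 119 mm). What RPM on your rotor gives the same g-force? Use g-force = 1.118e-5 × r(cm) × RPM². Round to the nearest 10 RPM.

Original rotor: r = 230 mm = 23.0 cm
RCF_original = 1.118 × 10⁻⁵ × 23 × (27903)² = 1.118 × 10⁻⁵ × 23 × 778,577,409 ≈ 200,203.4 × g
Your rotor: r = 119 mm = 11.9 cm
200,203.4 = 1.118 × 10⁻⁵ × 11.9 × N²
N² = 200,203.4 / (13.3042 × 10⁻⁵) = 1,504,813,518
N ≈ √1,504,813,518 ≈ 38,791.9

≈ 38790 RPM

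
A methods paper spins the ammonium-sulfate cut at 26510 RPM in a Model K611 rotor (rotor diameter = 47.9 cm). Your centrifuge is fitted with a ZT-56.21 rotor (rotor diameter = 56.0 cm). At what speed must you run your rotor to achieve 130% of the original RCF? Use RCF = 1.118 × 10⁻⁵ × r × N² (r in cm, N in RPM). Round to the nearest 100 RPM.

28000 RPM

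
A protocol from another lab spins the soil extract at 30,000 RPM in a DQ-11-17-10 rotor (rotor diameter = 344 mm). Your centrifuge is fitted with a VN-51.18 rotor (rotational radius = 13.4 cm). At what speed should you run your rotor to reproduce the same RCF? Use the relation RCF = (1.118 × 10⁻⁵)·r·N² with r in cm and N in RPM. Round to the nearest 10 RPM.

Original rotor: r = 344 mm / 2 = 172 mm = 17.2 cm
RCF_original = 1.118 × 10⁻⁵ × 17.2 × (30000)² = 1.118 × 10⁻⁵ × 17.2 × 900,000,000 ≈ 173,066.4 × g
173,066.4 = 1.118 × 10⁻⁵ × 13.4 × N²
N² = 173,066.4 / (14.9812 × 10⁻⁵) = 1,155,223,881
N ≈ √1,155,223,881 ≈ 33,988.6

≈ 33990 RPM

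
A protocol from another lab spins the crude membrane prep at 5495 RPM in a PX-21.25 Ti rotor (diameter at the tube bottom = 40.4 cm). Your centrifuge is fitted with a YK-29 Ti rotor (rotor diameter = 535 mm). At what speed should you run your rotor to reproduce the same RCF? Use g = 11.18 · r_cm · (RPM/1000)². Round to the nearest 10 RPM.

Original rotor: r = 40.4 / 2 = 20.2 cm
RCF = 11.18 × r × (N/1000)²
RCF_original = 11.18 × 20.2 × (5.495)² = 11.18 × 20.2 × 30.195025 ≈ 6,819.1 × g
Your rotor: r = 535 mm / 2 = 267.5 mm = 26.75 cm
6,819.1 = 11.18 × 26.75 × (N/1000)²
(N/1000)² = 6,819.1 / 299.065 = 22.8014
N = 1000 × √22.8014 ≈ 4,775.1

4780 RPM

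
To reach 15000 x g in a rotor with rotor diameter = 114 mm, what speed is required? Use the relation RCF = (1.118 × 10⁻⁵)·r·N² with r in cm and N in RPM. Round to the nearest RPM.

r = 114 mm / 2 = 57 mm = 5.7 cm
RCF = 1.118 × 10⁻⁵ × r × N²
15,000 = 1.118 × 10⁻⁵ × 5.7 × N²
N² = 15,000 / (6.3726 × 10⁻⁵) = 235,382,732
N ≈ √235,382,732 ≈ 15,342.2

N ≈ 15342 RPM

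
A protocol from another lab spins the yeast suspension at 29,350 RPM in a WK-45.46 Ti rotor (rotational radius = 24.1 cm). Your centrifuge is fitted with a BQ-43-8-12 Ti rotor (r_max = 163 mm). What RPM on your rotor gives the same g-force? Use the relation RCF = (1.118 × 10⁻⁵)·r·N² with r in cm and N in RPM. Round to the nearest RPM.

RCF = 1.118 × 10⁻⁵ × r × N²
RCF_original = 1.118 × 10⁻⁵ × 24.1 × (29350)² = 1.118 × 10⁻⁵ × 24.1 × 861,422,500 ≈ 232,100 × g
Your rotor: r = 163 mm = 16.3 cm
232,100 = 1.118 × 10⁻⁵ × 16.3 × N²
N² = 232,100 / (18.2234 × 10⁻⁵) = 1,273,637,192
N ≈ √1,273,637,192 ≈ 35,688.1

≈ 35688 RPM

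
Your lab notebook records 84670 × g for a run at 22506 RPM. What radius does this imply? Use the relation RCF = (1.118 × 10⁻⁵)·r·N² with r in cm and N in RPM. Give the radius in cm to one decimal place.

r ≈ 15.0 cm

RCF = 1.118 × 10⁻⁵ × r × N²
84670 = 1.118 × 10⁻⁵ × r × (22506)²
r = 84670 / (1.118 × 10⁻⁵ × 506,520,036) = 84670 / 5662.894 ≈ 14.952 cm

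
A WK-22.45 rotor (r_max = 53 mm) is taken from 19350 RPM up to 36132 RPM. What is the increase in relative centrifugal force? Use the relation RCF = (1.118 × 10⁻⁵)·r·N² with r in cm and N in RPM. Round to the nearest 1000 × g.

r = 53 mm = 5.3 cm
RCF₁ = 1.118 × 10⁻⁵ × 5.3 × (19350)² = 1.118 × 10⁻⁵ × 5.3 × 374,422,500 ≈ 22,186 × g
RCF₂ = 1.118 × 10⁻⁵ × 5.3 × (36132)² = 1.118 × 10⁻⁵ × 5.3 × 1,305,521,424 ≈ 77,357.4 × g
Increase = 77,357.4 − 22,186 = 55,171.4

55000 x g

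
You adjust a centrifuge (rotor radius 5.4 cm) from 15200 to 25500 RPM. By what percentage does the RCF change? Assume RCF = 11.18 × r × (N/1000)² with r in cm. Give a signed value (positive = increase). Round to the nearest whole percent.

RCF ∝ N², so the ratio is (25500/15200)² = (1.677632)² = 2.8144.
Change = 2.8144 − 1 = +1.8144 → +181.4%.

+181%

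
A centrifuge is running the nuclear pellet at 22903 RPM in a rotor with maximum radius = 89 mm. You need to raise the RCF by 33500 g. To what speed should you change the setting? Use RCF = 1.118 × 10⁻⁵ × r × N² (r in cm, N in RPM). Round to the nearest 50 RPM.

r = 89 mm = 8.9 cm
Current RCF = 1.118 × 10⁻⁵ × 8.9 × (22903)² = 1.118 × 10⁻⁵ × 8.9 × 524,547,409 ≈ 52,193.5 × g
Target RCF = 52,193.5 + 33,500 = 85,693.5 × g
N² = 85,693.5 / (9.9502 × 10⁻⁵) = 861,223,895
N ≈ √861,223,895 ≈ 29,346.6

N₂ ≈ 29350 RPM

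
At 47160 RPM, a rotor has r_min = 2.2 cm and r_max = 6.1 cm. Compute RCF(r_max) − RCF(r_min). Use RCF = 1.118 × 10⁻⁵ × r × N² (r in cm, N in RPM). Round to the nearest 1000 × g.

RCF_max = 1.118 × 10⁻⁵ × 6.1 × (47160)² = 1.118 × 10⁻⁵ × 6.1 × 2,224,065,600 ≈ 151,676.8 × g
RCF_min = 1.118 × 10⁻⁵ × 2.2 × (47160)² = 1.118 × 10⁻⁵ × 2.2 × 2,224,065,600 ≈ 54,703.1 × g
ΔRCF = 151,676.8 − 54,703.1 = 96,973.7

≈ 97000 g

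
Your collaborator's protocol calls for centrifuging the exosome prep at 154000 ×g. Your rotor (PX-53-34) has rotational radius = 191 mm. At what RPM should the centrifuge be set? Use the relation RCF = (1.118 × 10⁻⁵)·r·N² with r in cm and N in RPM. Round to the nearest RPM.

r = 191 mm = 19.1 cm
154,000 = 1.118 × 10⁻⁵ × 19.1 × N²
N² = 154,000 / (21.3538 × 10⁻⁵) = 721,183,115
N ≈ √721,183,115 ≈ 26,854.9

26855 RPM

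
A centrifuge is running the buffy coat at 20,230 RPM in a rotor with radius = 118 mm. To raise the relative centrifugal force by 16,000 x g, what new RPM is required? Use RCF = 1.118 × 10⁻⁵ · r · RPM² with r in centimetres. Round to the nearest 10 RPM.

N₂ ≈ 23030 RPM

r = 118 mm = 11.8 cm
Current RCF = 1.118 × 10⁻⁵ × 11.8 × (20230)² = 1.118 × 10⁻⁵ × 11.8 × 409,252,900 ≈ 53,990.3 × g
Target RCF = 53,990.3 + 16,000 = 69,990.3 × g
N² = 69,990.3 / (13.1924 × 10⁻⁵) = 530,535,005
N ≈ √530,535,005 ≈ 23,033.3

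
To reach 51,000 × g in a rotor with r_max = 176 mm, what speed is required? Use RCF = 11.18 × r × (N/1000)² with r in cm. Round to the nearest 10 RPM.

r = 176 mm = 17.6 cm
51,000 = 11.18 × 17.6 × (N/1000)²
(N/1000)² = 51,000 / 196.768 = 259.1885
N = 1000 × √259.1885 ≈ 16,099.3

16100 RPM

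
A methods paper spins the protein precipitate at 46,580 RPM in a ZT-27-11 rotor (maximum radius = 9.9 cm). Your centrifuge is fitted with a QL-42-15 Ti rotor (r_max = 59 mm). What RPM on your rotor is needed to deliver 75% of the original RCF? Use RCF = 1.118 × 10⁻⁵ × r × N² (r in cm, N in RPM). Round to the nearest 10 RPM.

RCF = 1.118 × 10⁻⁵ × r × N²
RCF_original = 1.118 × 10⁻⁵ × 9.9 × (46580)² = 1.118 × 10⁻⁵ × 9.9 × 2,169,696,400 ≈ 240,146.3 × g
Target RCF = 0.75 × 240,146.3 ≈ 180,109.7 × g
Your rotor: r = 59 mm = 5.9 cm
180,109.7 = 1.118 × 10⁻⁵ × 5.9 × N²
N² = 180,109.7 / (6.5962 × 10⁻⁵) = 2,730,506,959
N ≈ √2,730,506,959 ≈ 52,254.3

52250 RPM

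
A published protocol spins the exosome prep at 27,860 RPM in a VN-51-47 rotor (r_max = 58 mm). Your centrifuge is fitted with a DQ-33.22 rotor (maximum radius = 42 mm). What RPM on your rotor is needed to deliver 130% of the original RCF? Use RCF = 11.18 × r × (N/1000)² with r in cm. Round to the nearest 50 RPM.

37350 RPM

Original rotor: r = 58 mm = 5.8 cm
RCF = 11.18 × r × (N/1000)²
RCF_original = 11.18 × 5.8 × (27.86)² = 11.18 × 5.8 × 776.1796 ≈ 50,330.6 × g
Target RCF = 1.3 × 50,330.6 ≈ 65,429.8 × g
Your rotor: r = 42 mm = 4.2 cm
65,429.8 = 11.18 × 4.2 × (N/1000)²
(N/1000)² = 65,429.8 / 46.956 = 1393.428
N = 1000 × √1393.428 ≈ 37,328.6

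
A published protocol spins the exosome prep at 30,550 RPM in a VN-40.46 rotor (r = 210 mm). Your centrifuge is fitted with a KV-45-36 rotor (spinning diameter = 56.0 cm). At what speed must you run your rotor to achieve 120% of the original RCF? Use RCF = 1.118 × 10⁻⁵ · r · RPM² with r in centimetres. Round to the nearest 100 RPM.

Original rotor: r = 210 mm = 21.0 cm
RCF_original = 1.118 × 10⁻⁵ × 21 × (30550)² = 1.118 × 10⁻⁵ × 21 × 933,302,500 ≈ 219,120.8 × g
Target RCF = 1.2 × 219,120.8 ≈ 262,945 × g
Your rotor: r = 56.0 / 2 = 28 cm
262,945 = 1.118 × 10⁻⁵ × 28 × N²
N² = 262,945 / (31.304 × 10⁻⁵) = 839,972,527
N ≈ √839,972,527 ≈ 28,982.3

≈ 29000 RPM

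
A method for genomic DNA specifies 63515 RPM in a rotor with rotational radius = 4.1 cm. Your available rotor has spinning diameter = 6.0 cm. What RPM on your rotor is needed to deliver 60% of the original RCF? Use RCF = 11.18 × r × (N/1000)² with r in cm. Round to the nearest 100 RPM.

RCF_original = 11.18 × 4.1 × (63.515)² = 11.18 × 4.1 × 4,034.155225 ≈ 184,917.6 × g
Target RCF = 0.6 × 184,917.6 ≈ 110,950.6 × g
Your rotor: r = 6.0 / 2 = 3 cm
110,950.6 = 11.18 × 3 × (N/1000)²
(N/1000)² = 110,950.6 / 33.54 = 3308.008
N = 1000 × √3308.008 ≈ 57,515.3

57500 RPM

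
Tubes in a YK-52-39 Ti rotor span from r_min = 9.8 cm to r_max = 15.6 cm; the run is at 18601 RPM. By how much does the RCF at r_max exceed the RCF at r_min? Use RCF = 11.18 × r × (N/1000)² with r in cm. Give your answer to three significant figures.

≈ 22400 ×g

ΔRCF = 11.18 × (r_max − r_min) × (N/1000)² = 11.18 × 5.8 × 345.997201 ≈ 22,435.8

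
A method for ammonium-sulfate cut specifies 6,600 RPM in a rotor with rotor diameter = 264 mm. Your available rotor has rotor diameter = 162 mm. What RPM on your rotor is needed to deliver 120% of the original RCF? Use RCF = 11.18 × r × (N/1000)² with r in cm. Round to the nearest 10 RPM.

9230 RPM

Original rotor: r = 264 mm / 2 = 132 mm = 13.2 cm
RCF_original = 11.18 × 13.2 × (6.6)² = 11.18 × 13.2 × 43.56 ≈ 6,428.4 × g
Target RCF = 1.2 × 6,428.4 ≈ 7,714.1 × g
Your rotor: r = 162 mm / 2 = 81 mm = 8.1 cm
7,714.1 = 11.18 × 8.1 × (N/1000)²
(N/1000)² = 7,714.1 / 90.558 = 85.18408
N = 1000 × √85.18408 ≈ 9,229.5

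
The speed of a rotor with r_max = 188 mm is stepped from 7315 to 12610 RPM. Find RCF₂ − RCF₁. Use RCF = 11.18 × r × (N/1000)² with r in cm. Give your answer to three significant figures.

r = 188 mm = 18.8 cm
RCF₁ = 11.18 × 18.8 × (7.315)² = 11.18 × 18.8 × 53.509225 ≈ 11,246.8 × g
RCF₂ = 11.18 × 18.8 × (12.61)² = 11.18 × 18.8 × 159.0121 ≈ 33,421.8 × g
Increase = 33,421.8 − 11,246.8 = 22,175

22200 ×g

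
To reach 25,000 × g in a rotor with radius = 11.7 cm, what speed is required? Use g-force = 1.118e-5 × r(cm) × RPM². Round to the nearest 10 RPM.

≈ 13820 RPM

RCF = 1.118 × 10⁻⁵ × r × N²
25,000 = 1.118 × 10⁻⁵ × 11.7 × N²
N² = 25,000 / (13.0806 × 10⁻⁵) = 191,122,731
N ≈ √191,122,731 ≈ 13,824.7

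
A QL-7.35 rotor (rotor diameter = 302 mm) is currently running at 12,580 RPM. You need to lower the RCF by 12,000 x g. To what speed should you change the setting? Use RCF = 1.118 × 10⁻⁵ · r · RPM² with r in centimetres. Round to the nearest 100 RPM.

r = 302 mm / 2 = 151 mm = 15.1 cm
Current RCF = 1.118 × 10⁻⁵ × 15.1 × (12580)² = 1.118 × 10⁻⁵ × 15.1 × 158,256,400 ≈ 26,716.5 × g
Target RCF = 26,716.5 − 12,000 = 14,716.5 × g
N² = 14,716.5 / (16.8818 × 10⁻⁵) = 87,173,761
N ≈ √87,173,761 ≈ 9,336.7

N₂ ≈ 9300 RPM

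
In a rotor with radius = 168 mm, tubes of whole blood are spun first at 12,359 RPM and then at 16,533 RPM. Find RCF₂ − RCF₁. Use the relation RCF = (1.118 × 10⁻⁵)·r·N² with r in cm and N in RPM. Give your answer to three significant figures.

r = 168 mm = 16.8 cm
RCF₁ = 1.118 × 10⁻⁵ × 16.8 × (12359)² = 1.118 × 10⁻⁵ × 16.8 × 152,744,881 ≈ 28,689.2 × g
RCF₂ = 1.118 × 10⁻⁵ × 16.8 × (16533)² = 1.118 × 10⁻⁵ × 16.8 × 273,340,089 ≈ 51,339.8 × g
Increase = 51,339.8 − 28,689.2 = 22,650.6

≈ 22700 g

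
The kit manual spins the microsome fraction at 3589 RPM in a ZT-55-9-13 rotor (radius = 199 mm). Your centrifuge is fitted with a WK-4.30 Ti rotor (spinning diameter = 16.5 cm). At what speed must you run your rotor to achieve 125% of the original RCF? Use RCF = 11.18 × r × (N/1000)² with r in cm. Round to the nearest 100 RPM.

Original rotor: r = 199 mm = 19.9 cm
RCF_original = 11.18 × 19.9 × (3.589)² = 11.18 × 19.9 × 12.880921 ≈ 2,865.8 × g
Target RCF = 1.25 × 2,865.8 ≈ 3,582.2 × g
Your rotor: r = 16.5 / 2 = 8.25 cm
3,582.2 = 11.18 × 8.25 × (N/1000)²
(N/1000)² = 3,582.2 / 92.235 = 38.83775
N = 1000 × √38.83775 ≈ 6,232.0

≈ 6200 RPM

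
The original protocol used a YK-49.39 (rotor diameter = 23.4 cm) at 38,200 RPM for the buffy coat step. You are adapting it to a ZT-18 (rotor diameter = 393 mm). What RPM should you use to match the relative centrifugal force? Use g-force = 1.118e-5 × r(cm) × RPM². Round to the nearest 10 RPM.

≈ 29480 RPM

Original rotor: r = 23.4 / 2 = 11.7 cm
RCF_original = 1.118 × 10⁻⁵ × 11.7 × (38200)² = 1.118 × 10⁻⁵ × 11.7 × 1,459,240,000 ≈ 190,877.3 × g
Your rotor: r = 393 mm / 2 = 196.5 mm = 19.65 cm
190,877.3 = 1.118 × 10⁻⁵ × 19.65 × N²
N² = 190,877.3 / (21.9687 × 10⁻⁵) = 868,860,242
N ≈ √868,860,242 ≈ 29,476.4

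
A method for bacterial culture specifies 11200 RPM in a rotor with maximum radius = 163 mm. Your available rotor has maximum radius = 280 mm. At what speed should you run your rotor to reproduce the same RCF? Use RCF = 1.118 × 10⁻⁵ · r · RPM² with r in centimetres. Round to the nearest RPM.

8545 RPM

Original rotor: r = 163 mm = 16.3 cm
RCF_original = 1.118 × 10⁻⁵ × 16.3 × (11200)² = 1.118 × 10⁻⁵ × 16.3 × 125,440,000 ≈ 22,859.4 × g
Your rotor: r = 280 mm = 28.0 cm
22,859.4 = 1.118 × 10⁻⁵ × 28 × N²
N² = 22,859.4 / (31.304 × 10⁻⁵) = 73,023,895
N ≈ √73,023,895 ≈ 8,545.4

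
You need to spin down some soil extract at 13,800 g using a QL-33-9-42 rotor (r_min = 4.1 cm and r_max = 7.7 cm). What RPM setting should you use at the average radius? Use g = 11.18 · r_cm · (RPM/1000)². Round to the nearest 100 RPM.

N ≈ 14500 RPM

r_avg = (4.1 + 7.7) / 2 = 5.9 cm
13,800 = 11.18 × 5.9 × (N/1000)²
(N/1000)² = 13,800 / 65.962 = 209.2114
N = 1000 × √209.2114 ≈ 14,464.1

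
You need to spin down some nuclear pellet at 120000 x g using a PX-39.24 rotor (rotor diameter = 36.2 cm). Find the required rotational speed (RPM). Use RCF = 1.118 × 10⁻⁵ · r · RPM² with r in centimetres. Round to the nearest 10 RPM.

N ≈ 24350 RPM

r = 36.2 / 2 = 18.1 cm
120,000 = 1.118 × 10⁻⁵ × 18.1 × N²
N² = 120,000 / (20.2358 × 10⁻⁵) = 593,008,431
N ≈ √593,008,431 ≈ 24,351.8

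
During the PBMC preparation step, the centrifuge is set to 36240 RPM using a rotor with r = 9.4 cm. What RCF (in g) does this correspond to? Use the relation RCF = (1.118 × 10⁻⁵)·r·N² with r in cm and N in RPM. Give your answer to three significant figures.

138000 g

RCF = 1.118 × 10⁻⁵ × 9.4 × (36240)² = 1.118 × 10⁻⁵ × 9.4 × 1,313,337,600 ≈ 138,021.3 × g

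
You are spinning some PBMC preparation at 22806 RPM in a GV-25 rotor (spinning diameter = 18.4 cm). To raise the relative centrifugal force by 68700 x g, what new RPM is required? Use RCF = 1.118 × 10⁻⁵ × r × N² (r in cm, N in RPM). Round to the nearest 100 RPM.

r = 18.4 / 2 = 9.2 cm
Current RCF = 1.118 × 10⁻⁵ × 9.2 × (22806)² = 1.118 × 10⁻⁵ × 9.2 × 520,113,636 ≈ 53,496.8 × g
Target RCF = 53,496.8 + 68,700 = 122,196.8 × g
N² = 122,196.8 / (10.2856 × 10⁻⁵) = 1,188,037,645
N ≈ √1,188,037,645 ≈ 34,467.9

34500 RPM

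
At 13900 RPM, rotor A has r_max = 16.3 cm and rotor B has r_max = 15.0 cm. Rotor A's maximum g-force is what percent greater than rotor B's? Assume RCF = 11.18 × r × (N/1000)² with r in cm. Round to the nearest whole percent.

9%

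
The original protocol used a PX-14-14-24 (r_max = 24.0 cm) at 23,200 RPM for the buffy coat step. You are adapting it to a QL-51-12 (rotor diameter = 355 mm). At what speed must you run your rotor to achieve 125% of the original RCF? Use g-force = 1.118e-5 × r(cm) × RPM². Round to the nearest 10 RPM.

RCF_original = 1.118 × 10⁻⁵ × 24 × (23200)² = 1.118 × 10⁻⁵ × 24 × 538,240,000 ≈ 144,420.6 × g
Target RCF = 1.25 × 144,420.6 ≈ 180,525.8 × g
Your rotor: r = 355 mm / 2 = 177.5 mm = 17.75 cm
180,525.8 = 1.118 × 10⁻⁵ × 17.75 × N²
N² = 180,525.8 / (19.8445 × 10⁻⁵) = 909,701,933
N ≈ √909,701,933 ≈ 30,161.3

30160 RPM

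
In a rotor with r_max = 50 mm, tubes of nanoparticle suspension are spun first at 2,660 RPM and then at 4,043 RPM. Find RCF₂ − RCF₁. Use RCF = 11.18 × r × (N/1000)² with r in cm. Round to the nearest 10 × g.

r = 50 mm = 5.0 cm
RCF₁ = 11.18 × 5 × (2.66)² = 11.18 × 5 × 7.0756 ≈ 395.5 × g
RCF₂ = 11.18 × 5 × (4.043)² = 11.18 × 5 × 16.345849 ≈ 913.7 × g
Increase = 913.7 − 395.5 = 518.2

520 ×g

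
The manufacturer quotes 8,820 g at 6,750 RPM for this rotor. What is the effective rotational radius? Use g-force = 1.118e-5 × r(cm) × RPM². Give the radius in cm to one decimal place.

17.3 cm

8820 = 1.118 × 10⁻⁵ × r × (6750)²
r = 8820 / (1.118 × 10⁻⁵ × 45,562,500) = 8820 / 509.3888 ≈ 17.315 cm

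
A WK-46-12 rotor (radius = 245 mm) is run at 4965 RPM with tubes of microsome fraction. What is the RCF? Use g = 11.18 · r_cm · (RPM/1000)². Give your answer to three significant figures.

≈ 6750 g

r = 245 mm = 24.5 cm
RCF = 11.18 × 24.5 × (4.965)² = 11.18 × 24.5 × 24.651225 ≈ 6,752.2 × g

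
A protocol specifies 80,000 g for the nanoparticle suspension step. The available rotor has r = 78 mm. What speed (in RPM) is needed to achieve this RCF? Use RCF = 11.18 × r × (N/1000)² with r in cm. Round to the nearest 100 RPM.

r = 78 mm = 7.8 cm
80,000 = 11.18 × 7.8 × (N/1000)²
(N/1000)² = 80,000 / 87.204 = 917.3891
N = 1000 × √917.3891 ≈ 30,288.4

N ≈ 30300 RPM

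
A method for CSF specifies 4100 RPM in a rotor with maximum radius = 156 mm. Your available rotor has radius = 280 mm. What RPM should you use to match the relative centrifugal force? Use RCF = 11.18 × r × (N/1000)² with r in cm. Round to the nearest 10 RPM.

3060 RPM

Original rotor: r = 156 mm = 15.6 cm
RCF_original = 11.18 × 15.6 × (4.1)² = 11.18 × 15.6 × 16.81 ≈ 2,931.8 × g
Your rotor: r = 280 mm = 28.0 cm
2,931.8 = 11.18 × 28 × (N/1000)²
(N/1000)² = 2,931.8 / 313.04 = 9.365576
N = 1000 × √9.365576 ≈ 3,060.3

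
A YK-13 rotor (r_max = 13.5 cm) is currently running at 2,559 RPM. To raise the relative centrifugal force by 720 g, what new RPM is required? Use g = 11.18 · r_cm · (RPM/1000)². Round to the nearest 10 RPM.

Current RCF = 11.18 × 13.5 × (2.559)² = 11.18 × 13.5 × 6.548481 ≈ 988.4 × g
Target RCF = 988.4 + 720 = 1,708.4 × g
(N/1000)² = 1,708.4 / 150.93 = 11.31915
N = 1000 × √11.31915 ≈ 3,364.4

3360 RPM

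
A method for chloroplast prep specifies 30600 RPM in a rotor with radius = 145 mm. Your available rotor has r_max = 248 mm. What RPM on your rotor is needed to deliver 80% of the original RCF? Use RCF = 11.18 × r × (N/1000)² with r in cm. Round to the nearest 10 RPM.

≈ 20930 RPM

Original rotor: r = 145 mm = 14.5 cm
RCF_original = 11.18 × 14.5 × (30.6)² = 11.18 × 14.5 × 936.36 ≈ 151,793.3 × g
Target RCF = 0.8 × 151,793.3 ≈ 121,434.6 × g
Your rotor: r = 248 mm = 24.8 cm
121,434.6 = 11.18 × 24.8 × (N/1000)²
(N/1000)² = 121,434.6 / 277.264 = 437.9746
N = 1000 × √437.9746 ≈ 20,927.8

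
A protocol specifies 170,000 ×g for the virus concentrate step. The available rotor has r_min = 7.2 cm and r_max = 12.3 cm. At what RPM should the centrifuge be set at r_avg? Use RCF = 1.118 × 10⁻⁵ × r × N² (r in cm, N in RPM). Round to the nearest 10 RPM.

39490 RPM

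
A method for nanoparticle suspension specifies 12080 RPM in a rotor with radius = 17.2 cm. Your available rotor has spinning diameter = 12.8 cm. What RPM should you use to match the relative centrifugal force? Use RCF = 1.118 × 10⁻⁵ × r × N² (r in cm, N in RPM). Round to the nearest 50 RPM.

≈ 19800 RPM

RCF = 1.118 × 10⁻⁵ × r × N²
RCF_original = 1.118 × 10⁻⁵ × 17.2 × (12080)² = 1.118 × 10⁻⁵ × 17.2 × 145,926,400 ≈ 28,061.1 × g
Your rotor: r = 12.8 / 2 = 6.4 cm
28,061.1 = 1.118 × 10⁻⁵ × 6.4 × N²
N² = 28,061.1 / (7.1552 × 10⁻⁵) = 392,177,717
N ≈ √392,177,717 ≈ 19,803.5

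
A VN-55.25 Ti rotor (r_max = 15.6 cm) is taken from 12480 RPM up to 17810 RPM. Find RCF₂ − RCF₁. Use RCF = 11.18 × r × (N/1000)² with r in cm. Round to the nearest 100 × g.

28200 ×g

RCF₁ = 11.18 × 15.6 × (12.48)² = 11.18 × 15.6 × 155.7504 ≈ 27,164.1 × g
RCF₂ = 11.18 × 15.6 × (17.81)² = 11.18 × 15.6 × 317.1961 ≈ 55,321.5 × g
Increase = 55,321.5 − 27,164.1 = 28,157.4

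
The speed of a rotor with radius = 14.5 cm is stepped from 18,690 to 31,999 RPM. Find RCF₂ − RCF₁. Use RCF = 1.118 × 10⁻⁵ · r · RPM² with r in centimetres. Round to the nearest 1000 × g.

109000 g

RCF₁ = 1.118 × 10⁻⁵ × 14.5 × (18690)² = 1.118 × 10⁻⁵ × 14.5 × 349,316,100 ≈ 56,627.6 × g
RCF₂ = 1.118 × 10⁻⁵ × 14.5 × (31999)² = 1.118 × 10⁻⁵ × 14.5 × 1,023,936,001 ≈ 165,990.3 × g
Increase = 165,990.3 − 56,627.6 = 109,362.7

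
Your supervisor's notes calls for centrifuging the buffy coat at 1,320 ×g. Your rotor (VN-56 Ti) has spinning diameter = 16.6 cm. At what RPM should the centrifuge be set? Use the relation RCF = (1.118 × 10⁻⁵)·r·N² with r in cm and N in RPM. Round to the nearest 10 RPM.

≈ 3770 RPM

r = 16.6 / 2 = 8.3 cm
1,320 = 1.118 × 10⁻⁵ × 8.3 × N²
N² = 1,320 / (9.2794 × 10⁻⁵) = 14,225,058
N ≈ √14,225,058 ≈ 3,771.6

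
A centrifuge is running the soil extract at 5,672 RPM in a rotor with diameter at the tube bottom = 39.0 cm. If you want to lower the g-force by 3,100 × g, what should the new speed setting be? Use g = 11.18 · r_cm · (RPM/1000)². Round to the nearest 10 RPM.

r = 39.0 / 2 = 19.5 cm
Current RCF = 11.18 × 19.5 × (5.672)² = 11.18 × 19.5 × 32.171584 ≈ 7,013.7 × g
Target RCF = 7,013.7 − 3,100 = 3,913.7 × g
(N/1000)² = 3,913.7 / 218.01 = 17.95193
N = 1000 × √17.95193 ≈ 4,237.0

4240 RPM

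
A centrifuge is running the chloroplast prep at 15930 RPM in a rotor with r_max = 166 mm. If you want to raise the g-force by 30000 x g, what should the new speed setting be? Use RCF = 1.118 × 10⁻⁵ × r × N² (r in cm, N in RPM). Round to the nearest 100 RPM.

r = 166 mm = 16.6 cm
Current RCF = 1.118 × 10⁻⁵ × 16.6 × (15930)² = 1.118 × 10⁻⁵ × 16.6 × 253,764,900 ≈ 47,095.7 × g
Target RCF = 47,095.7 + 30,000 = 77,095.7 × g
N² = 77,095.7 / (18.5588 × 10⁻⁵) = 415,413,173
N ≈ √415,413,173 ≈ 20,381.7

≈ 20400 RPM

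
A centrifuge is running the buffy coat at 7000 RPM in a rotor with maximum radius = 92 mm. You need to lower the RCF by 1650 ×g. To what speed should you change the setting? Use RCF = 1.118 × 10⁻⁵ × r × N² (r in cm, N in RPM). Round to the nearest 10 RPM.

r = 92 mm = 9.2 cm
Current RCF = 1.118 × 10⁻⁵ × 9.2 × (7000)² = 1.118 × 10⁻⁵ × 9.2 × 49,000,000 ≈ 5,039.9 × g
Target RCF = 5,039.9 − 1,650 = 3,389.9 × g
N² = 3,389.9 / (10.2856 × 10⁻⁵) = 32,957,727
N ≈ √32,957,727 ≈ 5,740.9

5740 RPM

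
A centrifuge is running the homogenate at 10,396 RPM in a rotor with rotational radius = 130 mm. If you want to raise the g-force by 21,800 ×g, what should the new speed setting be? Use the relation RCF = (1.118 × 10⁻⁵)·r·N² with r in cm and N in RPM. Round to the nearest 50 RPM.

N₂ ≈ 16050 RPM

r = 130 mm = 13.0 cm
Current RCF = 1.118 × 10⁻⁵ × 13 × (10396)² = 1.118 × 10⁻⁵ × 13 × 108,076,816 ≈ 15,707.9 × g
Target RCF = 15,707.9 + 21,800 = 37,507.9 × g
N² = 37,507.9 / (14.534 × 10⁻⁵) = 258,070,043
N ≈ √258,070,043 ≈ 16,064.6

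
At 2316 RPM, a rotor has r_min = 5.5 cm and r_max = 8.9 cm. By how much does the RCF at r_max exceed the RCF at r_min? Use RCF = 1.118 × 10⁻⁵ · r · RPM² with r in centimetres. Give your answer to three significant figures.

ΔRCF = 1.118 × 10⁻⁵ × (r_max − r_min) × N² = 1.118 × 10⁻⁵ × 3.4 × 5,363,856 ≈ 203.9

204 ×g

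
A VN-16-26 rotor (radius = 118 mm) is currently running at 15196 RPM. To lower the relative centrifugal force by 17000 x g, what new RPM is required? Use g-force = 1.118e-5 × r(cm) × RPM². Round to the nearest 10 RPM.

r = 118 mm = 11.8 cm
Current RCF = 1.118 × 10⁻⁵ × 11.8 × (15196)² = 1.118 × 10⁻⁵ × 11.8 × 230,918,416 ≈ 30,463.7 × g
Target RCF = 30,463.7 − 17,000 = 13,463.7 × g
N² = 13,463.7 / (13.1924 × 10⁻⁵) = 102,056,487
N ≈ √102,056,487 ≈ 10,102.3

10100 RPM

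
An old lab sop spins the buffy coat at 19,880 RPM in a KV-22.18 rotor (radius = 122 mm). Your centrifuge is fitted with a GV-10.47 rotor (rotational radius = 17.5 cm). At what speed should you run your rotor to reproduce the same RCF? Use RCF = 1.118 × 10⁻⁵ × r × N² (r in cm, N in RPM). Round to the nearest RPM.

Original rotor: r = 122 mm = 12.2 cm
RCF = 1.118 × 10⁻⁵ × r × N²
RCF_original = 1.118 × 10⁻⁵ × 12.2 × (19880)² = 1.118 × 10⁻⁵ × 12.2 × 395,214,400 ≈ 53,905.7 × g
53,905.7 = 1.118 × 10⁻⁵ × 17.5 × N²
N² = 53,905.7 / (19.565 × 10⁻⁵) = 275,521,084
N ≈ √275,521,084 ≈ 16,598.8

16599 RPM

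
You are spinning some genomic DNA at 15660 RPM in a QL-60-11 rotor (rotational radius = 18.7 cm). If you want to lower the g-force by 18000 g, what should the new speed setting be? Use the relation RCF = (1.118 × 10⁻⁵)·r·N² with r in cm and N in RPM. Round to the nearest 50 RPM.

Current RCF = 1.118 × 10⁻⁵ × 18.7 × (15660)² = 1.118 × 10⁻⁵ × 18.7 × 245,235,600 ≈ 51,270.4 × g
Target RCF = 51,270.4 − 18,000 = 33,270.4 × g
N² = 33,270.4 / (20.9066 × 10⁻⁵) = 159,138,263
N ≈ √159,138,263 ≈ 12,615.0

12600 RPM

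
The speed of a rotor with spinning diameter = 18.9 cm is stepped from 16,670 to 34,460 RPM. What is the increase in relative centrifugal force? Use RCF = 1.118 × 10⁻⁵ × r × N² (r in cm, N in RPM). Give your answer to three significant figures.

≈ 96100 x g

r = 18.9 / 2 = 9.45 cm
RCF₁ = 1.118 × 10⁻⁵ × 9.45 × (16670)² = 1.118 × 10⁻⁵ × 9.45 × 277,888,900 ≈ 29,359.2 × g
RCF₂ = 1.118 × 10⁻⁵ × 9.45 × (34460)² = 1.118 × 10⁻⁵ × 9.45 × 1,187,491,600 ≈ 125,459.7 × g
Increase = 125,459.7 − 29,359.2 = 96,100.5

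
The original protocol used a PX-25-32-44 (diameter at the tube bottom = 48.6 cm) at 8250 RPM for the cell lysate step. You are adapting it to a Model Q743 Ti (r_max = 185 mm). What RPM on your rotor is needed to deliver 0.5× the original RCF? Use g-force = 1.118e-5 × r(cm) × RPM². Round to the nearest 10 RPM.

≈ 6690 RPM

Original rotor: r = 48.6 / 2 = 24.3 cm
RCF_original = 1.118 × 10⁻⁵ × 24.3 × (8250)² = 1.118 × 10⁻⁵ × 24.3 × 68,062,500 ≈ 18,490.8 × g
Target RCF = 0.5 × 18,490.8 ≈ 9,245.4 × g
Your rotor: r = 185 mm = 18.5 cm
9,245.4 = 1.118 × 10⁻⁵ × 18.5 × N²
N² = 9,245.4 / (20.683 × 10⁻⁵) = 44,700,479
N ≈ √44,700,479 ≈ 6,685.8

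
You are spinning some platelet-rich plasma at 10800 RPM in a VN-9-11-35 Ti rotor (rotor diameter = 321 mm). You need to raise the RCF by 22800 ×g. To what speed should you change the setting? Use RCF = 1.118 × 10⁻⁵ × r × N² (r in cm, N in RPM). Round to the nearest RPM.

N₂ ≈ 15611 RPM

r = 321 mm / 2 = 160.5 mm = 16.05 cm
Current RCF = 1.118 × 10⁻⁵ × 16.05 × (10800)² = 1.118 × 10⁻⁵ × 16.05 × 116,640,000 ≈ 20,929.8 × g
Target RCF = 20,929.8 + 22,800 = 43,729.8 × g
N² = 43,729.8 / (17.9439 × 10⁻⁵) = 243,702,874
N ≈ √243,702,874 ≈ 15,611.0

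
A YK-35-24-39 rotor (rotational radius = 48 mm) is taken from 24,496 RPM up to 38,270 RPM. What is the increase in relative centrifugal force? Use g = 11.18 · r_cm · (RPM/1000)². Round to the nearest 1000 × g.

≈ 46000 g

r = 48 mm = 4.8 cm
RCF₁ = 11.18 × 4.8 × (24.496)² = 11.18 × 4.8 × 600.054016 ≈ 32,201.3 × g
RCF₂ = 11.18 × 4.8 × (38.27)² = 11.18 × 4.8 × 1,464.5929 ≈ 78,595.9 × g
Increase = 78,595.9 − 32,201.3 = 46,394.6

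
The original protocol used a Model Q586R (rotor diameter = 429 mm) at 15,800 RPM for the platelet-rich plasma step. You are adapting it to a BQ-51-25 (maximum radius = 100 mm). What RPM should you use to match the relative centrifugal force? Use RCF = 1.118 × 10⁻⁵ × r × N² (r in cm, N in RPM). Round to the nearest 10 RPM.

23140 RPM

Original rotor: r = 429 mm / 2 = 214.5 mm = 21.45 cm
RCF_original = 1.118 × 10⁻⁵ × 21.45 × (15800)² = 1.118 × 10⁻⁵ × 21.45 × 249,640,000 ≈ 59,866.4 × g
Your rotor: r = 100 mm = 10.0 cm
59,866.4 = 1.118 × 10⁻⁵ × 10 × N²
N² = 59,866.4 / (11.18 × 10⁻⁵) = 535,477,639
N ≈ √535,477,639 ≈ 23,140.4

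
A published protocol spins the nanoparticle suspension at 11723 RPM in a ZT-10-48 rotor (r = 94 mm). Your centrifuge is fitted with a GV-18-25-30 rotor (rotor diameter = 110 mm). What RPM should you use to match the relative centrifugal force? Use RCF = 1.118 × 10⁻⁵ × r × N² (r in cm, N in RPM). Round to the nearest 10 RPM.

Original rotor: r = 94 mm = 9.4 cm
RCF_original = 1.118 × 10⁻⁵ × 9.4 × (11723)² = 1.118 × 10⁻⁵ × 9.4 × 137,428,729 ≈ 14,442.7 × g
Your rotor: r = 110 mm / 2 = 55 mm = 5.5 cm
14,442.7 = 1.118 × 10⁻⁵ × 5.5 × N²
N² = 14,442.7 / (6.149 × 10⁻⁵) = 234,878,842
N ≈ √234,878,842 ≈ 15,325.8

15330 RPM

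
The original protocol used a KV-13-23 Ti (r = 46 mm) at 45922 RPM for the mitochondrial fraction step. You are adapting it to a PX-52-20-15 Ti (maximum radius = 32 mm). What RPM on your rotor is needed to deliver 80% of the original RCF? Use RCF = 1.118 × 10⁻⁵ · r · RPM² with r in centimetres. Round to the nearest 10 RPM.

Original rotor: r = 46 mm = 4.6 cm
RCF = 1.118 × 10⁻⁵ × r × N²
RCF_original = 1.118 × 10⁻⁵ × 4.6 × (45922)² = 1.118 × 10⁻⁵ × 4.6 × 2,108,830,084 ≈ 108,452.9 × g
Target RCF = 0.8 × 108,452.9 ≈ 86,762.3 × g
Your rotor: r = 32 mm = 3.2 cm
86,762.3 = 1.118 × 10⁻⁵ × 3.2 × N²
N² = 86,762.3 / (3.5776 × 10⁻⁵) = 2,425,153,734
N ≈ √2,425,153,734 ≈ 49,245.8

≈ 49250 RPM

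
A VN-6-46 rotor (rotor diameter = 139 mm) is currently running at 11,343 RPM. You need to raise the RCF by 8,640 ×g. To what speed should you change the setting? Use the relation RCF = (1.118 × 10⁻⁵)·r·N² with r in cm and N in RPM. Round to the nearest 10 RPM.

r = 139 mm / 2 = 69.5 mm = 6.95 cm
Current RCF = 1.118 × 10⁻⁵ × 6.95 × (11343)² = 1.118 × 10⁻⁵ × 6.95 × 128,663,649 ≈ 9,997.3 × g
Target RCF = 9,997.3 + 8,640 = 18,637.3 × g
N² = 18,637.3 / (7.7701 × 10⁻⁵) = 239,859,204
N ≈ √239,859,204 ≈ 15,487.4

15490 RPM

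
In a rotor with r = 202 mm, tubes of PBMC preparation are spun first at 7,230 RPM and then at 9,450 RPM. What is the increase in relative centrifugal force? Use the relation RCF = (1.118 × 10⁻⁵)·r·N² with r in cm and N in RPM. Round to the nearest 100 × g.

8400 g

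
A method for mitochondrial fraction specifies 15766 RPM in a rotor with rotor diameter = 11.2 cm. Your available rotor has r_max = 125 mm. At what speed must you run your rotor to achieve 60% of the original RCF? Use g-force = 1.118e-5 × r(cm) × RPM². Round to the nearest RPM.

≈ 8174 RPM

Original rotor: r = 11.2 / 2 = 5.6 cm
RCF_original = 1.118 × 10⁻⁵ × 5.6 × (15766)² = 1.118 × 10⁻⁵ × 5.6 × 248,566,756 ≈ 15,562.3 × g
Target RCF = 0.6 × 15,562.3 ≈ 9,337.4 × g
Your rotor: r = 125 mm = 12.5 cm
9,337.4 = 1.118 × 10⁻⁵ × 12.5 × N²
N² = 9,337.4 / (13.975 × 10⁻⁵) = 66,815,027
N ≈ √66,815,027 ≈ 8,174.0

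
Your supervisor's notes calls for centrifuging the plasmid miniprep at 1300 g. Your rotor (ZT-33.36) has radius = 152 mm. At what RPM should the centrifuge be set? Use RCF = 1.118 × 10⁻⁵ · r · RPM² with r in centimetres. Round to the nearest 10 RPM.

r = 152 mm = 15.2 cm
1,300 = 1.118 × 10⁻⁵ × 15.2 × N²
N² = 1,300 / (16.9936 × 10⁻⁵) = 7,649,939
N ≈ √7,649,939 ≈ 2,765.9

2770 RPM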